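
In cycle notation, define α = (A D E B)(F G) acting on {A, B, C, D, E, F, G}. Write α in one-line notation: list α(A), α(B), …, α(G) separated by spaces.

D A C E B G F

Reading each image from the cycles: A→D, B→A, C→C, D→E, E→B, F→G, G→F.
So the one-line form is D A C E B G F.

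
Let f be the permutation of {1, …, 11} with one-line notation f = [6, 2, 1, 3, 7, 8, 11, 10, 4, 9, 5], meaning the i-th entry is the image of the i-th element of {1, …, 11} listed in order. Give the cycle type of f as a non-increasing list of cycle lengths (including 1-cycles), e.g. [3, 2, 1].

[7, 3, 1]

The disjoint cycles are (1, 6, 8, 10, 9, 4, 3)(2)(5, 7, 11), with lengths 7, 3, 1 in non-increasing order.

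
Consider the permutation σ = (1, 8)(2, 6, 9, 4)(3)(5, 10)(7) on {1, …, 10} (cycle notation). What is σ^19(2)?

2 lies in the 4-cycle (2, 6, 9, 4).
Powers repeat with period 4 on this cycle, and 19 mod 4 = 3, so σ^19(2) = σ^3(2).
Stepping 3 places around the cycle: 2 → 6 → 9 → 4.

4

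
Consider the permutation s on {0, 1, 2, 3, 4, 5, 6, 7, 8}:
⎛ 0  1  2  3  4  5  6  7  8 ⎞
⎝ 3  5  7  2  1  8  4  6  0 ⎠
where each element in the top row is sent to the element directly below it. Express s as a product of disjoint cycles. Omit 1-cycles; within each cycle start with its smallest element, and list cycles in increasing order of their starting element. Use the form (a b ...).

From 0: 0 → 3 → 2 → 7 → 6 → 4 → 1 → 5 → 8 → 0, closing the cycle (0 3 2 7 6 4 1 5 8).
Continuing from each remaining unvisited element yields (0 3 2 7 6 4 1 5 8).

(0 3 2 7 6 4 1 5 8)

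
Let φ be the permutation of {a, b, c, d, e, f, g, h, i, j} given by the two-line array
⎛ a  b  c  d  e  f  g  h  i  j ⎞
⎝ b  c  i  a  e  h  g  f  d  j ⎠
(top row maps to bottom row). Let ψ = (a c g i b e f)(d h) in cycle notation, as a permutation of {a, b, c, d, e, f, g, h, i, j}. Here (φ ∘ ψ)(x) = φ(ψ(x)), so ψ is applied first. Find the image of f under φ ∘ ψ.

ψ(f) = a, then φ(a) = b; composing gives (φ ∘ ψ)(f) = b.

b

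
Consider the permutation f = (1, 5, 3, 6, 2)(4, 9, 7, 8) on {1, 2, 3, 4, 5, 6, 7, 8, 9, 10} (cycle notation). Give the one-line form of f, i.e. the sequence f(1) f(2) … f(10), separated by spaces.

5 1 6 9 3 2 8 4 7 10

Reading each image from the cycles: 1→5, 2→1, 3→6, 4→9, 5→3, 6→2, 7→8, 8→4, 9→7, 10→10.
So the one-line form is 5 1 6 9 3 2 8 4 7 10.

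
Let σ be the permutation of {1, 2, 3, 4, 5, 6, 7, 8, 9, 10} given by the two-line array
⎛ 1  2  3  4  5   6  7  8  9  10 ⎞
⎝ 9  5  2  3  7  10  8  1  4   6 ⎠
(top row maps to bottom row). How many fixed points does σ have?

No element satisfies σ(x) = x, so there are 0 fixed points.

0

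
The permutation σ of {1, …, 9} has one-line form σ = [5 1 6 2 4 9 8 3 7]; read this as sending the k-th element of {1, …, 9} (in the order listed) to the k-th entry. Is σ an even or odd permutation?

In disjoint-cycle form the cycle lengths are 5, 4.
A cycle of length ℓ contributes ℓ−1 transpositions, so σ is a product of 4 + 3 = 7 transpositions — odd.

odd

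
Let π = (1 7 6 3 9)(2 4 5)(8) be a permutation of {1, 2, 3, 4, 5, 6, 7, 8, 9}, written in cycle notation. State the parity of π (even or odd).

The cycle lengths are 5, 3, 1.
A cycle is odd iff its length is even; π has 0 even-length cycles, so sgn(π) = (−1)^0 and π is even.

even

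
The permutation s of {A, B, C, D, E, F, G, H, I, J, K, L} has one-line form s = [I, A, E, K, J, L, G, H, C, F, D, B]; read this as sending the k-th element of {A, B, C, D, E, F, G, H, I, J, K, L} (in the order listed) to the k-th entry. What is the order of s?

8

The disjoint-cycle form of s has cycle lengths 8, 2, 1, 1.
Since disjoint cycles commute, ord(s) = lcm(8, 2) = 8.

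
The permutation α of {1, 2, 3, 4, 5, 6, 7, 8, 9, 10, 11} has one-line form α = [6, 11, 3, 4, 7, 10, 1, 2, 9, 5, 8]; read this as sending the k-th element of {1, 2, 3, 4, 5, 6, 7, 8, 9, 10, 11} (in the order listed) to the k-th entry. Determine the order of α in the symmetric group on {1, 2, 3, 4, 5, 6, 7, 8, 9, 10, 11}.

The disjoint-cycle form of α has cycle lengths 5, 3, 1, 1, 1.
The order is lcm(5, 3) = 15.

15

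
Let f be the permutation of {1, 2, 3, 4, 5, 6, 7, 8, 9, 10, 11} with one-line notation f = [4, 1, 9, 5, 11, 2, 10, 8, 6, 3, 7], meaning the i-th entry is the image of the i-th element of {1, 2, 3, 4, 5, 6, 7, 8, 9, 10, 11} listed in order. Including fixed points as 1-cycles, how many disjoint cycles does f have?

The cycle decomposition is (1, 4, 5, 11, 7, 10, 3, 9, 6, 2)(8), which has 2 cycles (counting 1-cycles).

2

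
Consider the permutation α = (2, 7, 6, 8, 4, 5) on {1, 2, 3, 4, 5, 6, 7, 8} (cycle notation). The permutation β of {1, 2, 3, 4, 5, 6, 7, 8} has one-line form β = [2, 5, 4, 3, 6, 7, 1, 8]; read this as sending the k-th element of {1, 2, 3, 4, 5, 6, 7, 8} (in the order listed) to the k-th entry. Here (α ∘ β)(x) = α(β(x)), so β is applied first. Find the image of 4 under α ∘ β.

β(4) = 3, then α(3) = 3; composing gives (α ∘ β)(4) = 3.

3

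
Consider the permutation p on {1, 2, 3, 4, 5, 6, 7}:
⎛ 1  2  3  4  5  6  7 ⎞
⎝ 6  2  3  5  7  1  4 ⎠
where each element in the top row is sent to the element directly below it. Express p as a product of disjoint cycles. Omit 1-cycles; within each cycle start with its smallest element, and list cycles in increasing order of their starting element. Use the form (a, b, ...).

Start at 1 and follow images: 1 → 6 → 1, giving the cycle (1, 6).
Repeating from the next unused element and collecting all non-trivial cycles gives (1, 6)(4, 5, 7).

(1, 6)(4, 5, 7)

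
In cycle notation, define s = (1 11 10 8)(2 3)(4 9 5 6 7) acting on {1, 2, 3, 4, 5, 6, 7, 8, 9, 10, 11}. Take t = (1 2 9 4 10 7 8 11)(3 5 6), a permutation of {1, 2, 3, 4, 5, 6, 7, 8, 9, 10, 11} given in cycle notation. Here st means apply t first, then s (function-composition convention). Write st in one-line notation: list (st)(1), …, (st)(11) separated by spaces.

For each element, apply t then s: 1 → 2 → 3; 2 → 9 → 5; 3 → 5 → 6; 4 → 10 → 8; 5 → 6 → 7; 6 → 3 → 2; 7 → 8 → 1; 8 → 11 → 10; 9 → 4 → 9; 10 → 7 → 4; 11 → 1 → 11.
So st in one-line form is 3 5 6 8 7 2 1 10 9 4 11.

3 5 6 8 7 2 1 10 9 4 11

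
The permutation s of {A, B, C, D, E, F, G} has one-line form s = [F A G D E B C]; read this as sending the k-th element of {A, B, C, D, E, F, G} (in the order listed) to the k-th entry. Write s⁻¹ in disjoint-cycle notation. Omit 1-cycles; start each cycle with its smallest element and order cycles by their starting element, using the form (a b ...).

(A B F)(C G)

The cycle decomposition of s is (A F B)(C G).
Reversing each cycle (and rotating so the smallest element leads) gives s⁻¹ = (A B F)(C G).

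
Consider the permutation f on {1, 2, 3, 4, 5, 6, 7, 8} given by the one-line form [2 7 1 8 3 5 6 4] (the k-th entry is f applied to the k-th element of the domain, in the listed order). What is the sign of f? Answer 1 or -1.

In disjoint-cycle form the cycle lengths are 6, 2.
A cycle of length ℓ contributes ℓ−1 transpositions, so f is a product of 5 + 1 = 6 transpositions — even.

1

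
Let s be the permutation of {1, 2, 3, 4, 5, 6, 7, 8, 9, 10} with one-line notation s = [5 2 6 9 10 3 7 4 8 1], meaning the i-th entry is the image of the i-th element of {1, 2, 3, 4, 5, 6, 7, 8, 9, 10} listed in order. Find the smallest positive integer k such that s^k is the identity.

6

Writing s as disjoint cycles, the cycle lengths are 3, 3, 2, 1, 1.
Since disjoint cycles commute, ord(s) = lcm(3, 3, 2) = 6.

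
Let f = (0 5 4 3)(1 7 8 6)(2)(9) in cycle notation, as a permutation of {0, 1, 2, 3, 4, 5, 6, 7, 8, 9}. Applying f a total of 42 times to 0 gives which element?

4

0 lies in the 4-cycle (0 5 4 3).
Since the cycle has length 4, f^42 acts on it the same as f^2 (42 mod 4 = 2).
Advancing 2 steps from 0: 0 → 5 → 4.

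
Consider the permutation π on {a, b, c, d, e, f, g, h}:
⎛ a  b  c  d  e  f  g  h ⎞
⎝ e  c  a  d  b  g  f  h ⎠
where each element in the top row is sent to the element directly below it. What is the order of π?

Writing π as disjoint cycles, the cycle lengths are 4, 2, 1, 1.
The order is lcm(4, 2) = 4.

4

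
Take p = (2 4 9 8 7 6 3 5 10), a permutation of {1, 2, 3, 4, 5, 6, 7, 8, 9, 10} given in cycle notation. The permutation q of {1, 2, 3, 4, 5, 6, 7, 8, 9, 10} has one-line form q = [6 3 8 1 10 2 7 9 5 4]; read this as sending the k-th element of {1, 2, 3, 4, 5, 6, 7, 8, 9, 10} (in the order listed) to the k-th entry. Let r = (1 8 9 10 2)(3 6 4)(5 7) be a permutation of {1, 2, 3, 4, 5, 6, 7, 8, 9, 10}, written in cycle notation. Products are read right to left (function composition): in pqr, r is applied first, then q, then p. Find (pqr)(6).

1

(pqr)(6) = p(q(r(6))). r(6) = 4, then q(4) = 1, then p(1) = 1, so the result is 1.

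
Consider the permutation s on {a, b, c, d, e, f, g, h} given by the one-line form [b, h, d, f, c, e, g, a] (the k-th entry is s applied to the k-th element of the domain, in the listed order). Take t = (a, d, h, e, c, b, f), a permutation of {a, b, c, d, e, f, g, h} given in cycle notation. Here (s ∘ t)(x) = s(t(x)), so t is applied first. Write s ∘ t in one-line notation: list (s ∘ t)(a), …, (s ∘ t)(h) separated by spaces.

(s ∘ t)(x) = s(t(x)). Computing each image: s(t(a)) = s(d) = f, s(t(b)) = s(f) = e, s(t(c)) = s(b) = h, s(t(d)) = s(h) = a, s(t(e)) = s(c) = d, s(t(f)) = s(a) = b, s(t(g)) = s(g) = g, s(t(h)) = s(e) = c.
Hence s ∘ t = [f e h a d b g c].

f e h a d b g c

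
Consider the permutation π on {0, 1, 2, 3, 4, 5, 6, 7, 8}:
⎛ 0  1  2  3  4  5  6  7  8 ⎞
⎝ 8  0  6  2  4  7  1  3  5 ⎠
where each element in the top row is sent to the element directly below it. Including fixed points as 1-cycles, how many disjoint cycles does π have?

The cycle decomposition is (0, 8, 5, 7, 3, 2, 6, 1)(4), which has 2 cycles (counting 1-cycles).

2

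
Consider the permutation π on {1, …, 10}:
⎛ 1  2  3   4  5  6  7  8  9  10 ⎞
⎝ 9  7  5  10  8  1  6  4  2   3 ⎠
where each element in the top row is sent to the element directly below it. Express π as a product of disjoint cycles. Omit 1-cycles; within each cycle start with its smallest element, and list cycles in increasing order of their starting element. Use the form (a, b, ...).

Iterating π from 1 gives 1 → 9 → 2 → 7 → 6 → 1; that is the 5-cycle (1, 9, 2, 7, 6).
Repeating from the next unused element and collecting all non-trivial cycles gives (1, 9, 2, 7, 6)(3, 5, 8, 4, 10).

(1, 9, 2, 7, 6)(3, 5, 8, 4, 10)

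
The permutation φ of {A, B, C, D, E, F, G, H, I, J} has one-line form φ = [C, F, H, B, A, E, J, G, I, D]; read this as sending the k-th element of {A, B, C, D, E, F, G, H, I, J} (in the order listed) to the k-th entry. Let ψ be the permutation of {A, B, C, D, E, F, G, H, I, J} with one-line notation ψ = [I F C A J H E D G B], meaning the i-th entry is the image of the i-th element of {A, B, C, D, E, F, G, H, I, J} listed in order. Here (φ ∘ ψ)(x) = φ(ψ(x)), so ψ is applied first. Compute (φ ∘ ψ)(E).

First apply ψ: ψ(E) = J, then φ(J) = D. Thus (φ ∘ ψ)(E) = D.

D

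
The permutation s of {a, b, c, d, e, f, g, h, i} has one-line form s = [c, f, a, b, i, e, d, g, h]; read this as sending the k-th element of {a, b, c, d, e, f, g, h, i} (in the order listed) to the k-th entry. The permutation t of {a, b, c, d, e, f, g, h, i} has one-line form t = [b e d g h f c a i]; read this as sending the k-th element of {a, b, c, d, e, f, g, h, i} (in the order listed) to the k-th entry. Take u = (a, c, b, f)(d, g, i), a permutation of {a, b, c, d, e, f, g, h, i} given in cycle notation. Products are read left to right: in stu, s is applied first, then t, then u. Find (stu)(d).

Chase d: s(d) = b; t(b) = e; u(e) = e. Hence (stu)(d) = e.

e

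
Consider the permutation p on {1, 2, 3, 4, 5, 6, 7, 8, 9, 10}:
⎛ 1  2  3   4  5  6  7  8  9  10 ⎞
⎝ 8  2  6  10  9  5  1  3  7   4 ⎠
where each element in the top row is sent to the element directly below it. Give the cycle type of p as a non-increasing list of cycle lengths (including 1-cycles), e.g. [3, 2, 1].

[7, 2, 1]

The disjoint cycles are (1, 8, 3, 6, 5, 9, 7)(2)(4, 10), with lengths 7, 2, 1 in non-increasing order.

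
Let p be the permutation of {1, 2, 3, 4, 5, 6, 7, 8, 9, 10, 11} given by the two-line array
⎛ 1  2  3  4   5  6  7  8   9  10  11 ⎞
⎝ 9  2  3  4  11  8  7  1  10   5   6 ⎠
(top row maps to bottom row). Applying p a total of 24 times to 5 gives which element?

Tracing 5 → 11 → … returns to 5 after 7 steps, so 5 lies in a 7-cycle (1 9 10 5 11 6 8).
Since the cycle has length 7, p^24 acts on it the same as p^3 (24 mod 7 = 3).
Stepping 3 places around the cycle: 5 → 11 → 6 → 8.

8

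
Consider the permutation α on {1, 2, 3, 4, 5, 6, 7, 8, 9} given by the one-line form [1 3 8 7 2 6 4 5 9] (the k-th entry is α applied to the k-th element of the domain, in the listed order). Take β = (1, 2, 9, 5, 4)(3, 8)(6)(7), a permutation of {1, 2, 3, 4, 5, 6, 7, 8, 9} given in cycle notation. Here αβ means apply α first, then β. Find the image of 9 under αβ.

5

(αβ)(9) = β(α(9)). α(9) = 9, then β(9) = 5. So (αβ)(9) = 5.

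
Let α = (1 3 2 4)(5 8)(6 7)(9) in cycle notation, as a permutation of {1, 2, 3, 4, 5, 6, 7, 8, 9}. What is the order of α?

The disjoint cycles have lengths 4, 2, 2, 1.
The order is lcm(4, 2, 2) = 4.

4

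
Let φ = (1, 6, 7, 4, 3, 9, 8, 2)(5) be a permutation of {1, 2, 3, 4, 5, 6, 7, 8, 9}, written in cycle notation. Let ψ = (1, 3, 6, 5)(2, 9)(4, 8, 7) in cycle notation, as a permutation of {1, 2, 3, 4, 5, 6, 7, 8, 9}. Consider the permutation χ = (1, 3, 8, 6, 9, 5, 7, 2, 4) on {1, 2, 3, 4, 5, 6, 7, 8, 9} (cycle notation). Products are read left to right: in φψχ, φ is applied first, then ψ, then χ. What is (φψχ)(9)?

Apply the permutations in order: φ(9) = 8, then ψ(8) = 7, then χ(7) = 2. So (φψχ)(9) = 2.

2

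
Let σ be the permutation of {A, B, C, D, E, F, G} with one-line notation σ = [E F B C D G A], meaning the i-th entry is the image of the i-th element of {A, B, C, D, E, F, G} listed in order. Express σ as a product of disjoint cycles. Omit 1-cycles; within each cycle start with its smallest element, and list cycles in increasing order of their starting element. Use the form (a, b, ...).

From A: A → E → D → C → B → F → G → A, closing the cycle (A, E, D, C, B, F, G).
Repeating from the next unused element and collecting all non-trivial cycles gives (A, E, D, C, B, F, G).

(A, E, D, C, B, F, G)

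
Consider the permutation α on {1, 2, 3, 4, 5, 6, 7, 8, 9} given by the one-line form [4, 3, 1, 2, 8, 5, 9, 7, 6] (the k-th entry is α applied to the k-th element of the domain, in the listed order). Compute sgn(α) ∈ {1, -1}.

-1

In disjoint-cycle form the cycle lengths are 5, 4.
A cycle of length ℓ contributes ℓ−1 transpositions, so α is a product of 4 + 3 = 7 transpositions — odd.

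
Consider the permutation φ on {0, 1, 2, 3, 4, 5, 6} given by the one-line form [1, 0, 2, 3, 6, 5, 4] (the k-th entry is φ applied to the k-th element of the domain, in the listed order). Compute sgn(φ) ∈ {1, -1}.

In disjoint-cycle form the cycle lengths are 2, 2, 1, 1, 1.
A cycle is odd iff its length is even; φ has 2 even-length cycles, so sgn(φ) = (−1)^2 and φ is even.

1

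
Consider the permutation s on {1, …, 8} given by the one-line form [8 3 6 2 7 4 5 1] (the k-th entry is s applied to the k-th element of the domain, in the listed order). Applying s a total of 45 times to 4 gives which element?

2

Tracing 4 → 2 → … returns to 4 after 4 steps, so 4 lies in a 4-cycle (2 3 6 4).
Powers repeat with period 4 on this cycle, and 45 mod 4 = 1, so s^45(4) = s^1(4).
Stepping 1 place around the cycle: 4 → 2.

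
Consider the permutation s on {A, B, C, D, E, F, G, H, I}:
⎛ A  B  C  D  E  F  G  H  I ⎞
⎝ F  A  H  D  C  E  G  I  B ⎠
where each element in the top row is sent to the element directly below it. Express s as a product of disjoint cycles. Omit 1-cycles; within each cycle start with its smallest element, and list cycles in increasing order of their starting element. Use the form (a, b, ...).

Iterating s from A gives A → F → E → C → H → I → B → A; that is the 7-cycle (A, F, E, C, H, I, B).
Repeating from the next unused element and collecting all non-trivial cycles gives (A, F, E, C, H, I, B).

(A, F, E, C, H, I, B)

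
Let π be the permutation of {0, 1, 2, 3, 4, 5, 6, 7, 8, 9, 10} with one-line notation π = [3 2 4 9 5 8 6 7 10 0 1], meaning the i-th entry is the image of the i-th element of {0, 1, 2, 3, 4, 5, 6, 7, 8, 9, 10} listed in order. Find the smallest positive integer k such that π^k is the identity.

Writing π as disjoint cycles, the cycle lengths are 6, 3, 1, 1.
The order is lcm(6, 3) = 6.

6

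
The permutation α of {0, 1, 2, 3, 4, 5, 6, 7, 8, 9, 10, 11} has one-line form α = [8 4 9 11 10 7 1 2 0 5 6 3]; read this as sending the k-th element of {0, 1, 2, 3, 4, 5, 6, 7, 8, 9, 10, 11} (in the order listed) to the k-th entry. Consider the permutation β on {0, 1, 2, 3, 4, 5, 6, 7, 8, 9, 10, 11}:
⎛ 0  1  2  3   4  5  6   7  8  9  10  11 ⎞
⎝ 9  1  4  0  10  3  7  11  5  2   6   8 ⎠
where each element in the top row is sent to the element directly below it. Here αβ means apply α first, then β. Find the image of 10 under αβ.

7

α(10) = 6, then β(6) = 7; composing gives (αβ)(10) = 7.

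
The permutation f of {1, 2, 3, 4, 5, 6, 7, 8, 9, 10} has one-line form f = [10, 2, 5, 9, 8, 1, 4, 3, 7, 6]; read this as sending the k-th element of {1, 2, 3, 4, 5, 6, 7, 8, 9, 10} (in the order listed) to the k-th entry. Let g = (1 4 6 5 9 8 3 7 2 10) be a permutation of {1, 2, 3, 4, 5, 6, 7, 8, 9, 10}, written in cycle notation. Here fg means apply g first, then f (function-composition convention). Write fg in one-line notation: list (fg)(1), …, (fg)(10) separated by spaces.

(fg)(x) = f(g(x)). Computing each image: f(g(1)) = f(4) = 9, f(g(2)) = f(10) = 6, f(g(3)) = f(7) = 4, f(g(4)) = f(6) = 1, f(g(5)) = f(9) = 7, f(g(6)) = f(5) = 8, f(g(7)) = f(2) = 2, f(g(8)) = f(3) = 5, f(g(9)) = f(8) = 3, f(g(10)) = f(1) = 10.
Hence fg = [9 6 4 1 7 8 2 5 3 10].

9 6 4 1 7 8 2 5 3 10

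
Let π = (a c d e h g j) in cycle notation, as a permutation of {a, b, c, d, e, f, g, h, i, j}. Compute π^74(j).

j lies in the 7-cycle (a c d e h g j).
Powers repeat with period 7 on this cycle, and 74 mod 7 = 4, so π^74(j) = π^4(j).
Stepping 4 places around the cycle: j → a → c → d → e.

e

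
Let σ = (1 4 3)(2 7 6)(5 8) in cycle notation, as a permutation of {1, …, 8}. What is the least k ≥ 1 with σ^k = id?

6

The cycle type of σ is (3, 3, 2).
The order of σ is the least common multiple of its cycle lengths: lcm(3, 3, 2) = 6.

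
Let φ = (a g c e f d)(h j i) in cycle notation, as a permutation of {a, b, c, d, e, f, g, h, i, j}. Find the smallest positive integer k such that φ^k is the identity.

6

The cycle type of φ is (6, 3, 1).
Since disjoint cycles commute, ord(φ) = lcm(6, 3) = 6.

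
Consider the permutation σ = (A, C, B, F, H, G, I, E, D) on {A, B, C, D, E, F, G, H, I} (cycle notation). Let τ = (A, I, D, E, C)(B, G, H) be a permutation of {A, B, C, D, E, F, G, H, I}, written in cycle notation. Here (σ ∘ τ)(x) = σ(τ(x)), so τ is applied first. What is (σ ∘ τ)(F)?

First apply τ: τ(F) = F, then σ(F) = H. Thus (σ ∘ τ)(F) = H.

H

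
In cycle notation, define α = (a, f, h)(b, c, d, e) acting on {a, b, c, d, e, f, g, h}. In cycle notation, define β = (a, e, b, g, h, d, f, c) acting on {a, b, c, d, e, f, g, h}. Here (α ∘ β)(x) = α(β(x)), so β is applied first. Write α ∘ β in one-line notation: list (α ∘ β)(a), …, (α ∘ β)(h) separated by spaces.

b g f h c d a e

Chase each element through β then α: a → e → b; b → g → g; c → a → f; d → f → h; e → b → c; f → c → d; g → h → a; h → d → e.
Collecting the images, α ∘ β = [b g f h c d a e].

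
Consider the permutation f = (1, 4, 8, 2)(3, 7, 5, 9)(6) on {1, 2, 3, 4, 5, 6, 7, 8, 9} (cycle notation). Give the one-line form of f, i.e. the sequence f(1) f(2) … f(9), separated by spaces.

Each element maps to the next entry in its cycle (wrapping to the front): 1↦4, 2↦1, 3↦7, 4↦8, 5↦9, 6↦6, 7↦5, 8↦2, 9↦3.
Listing these in domain order gives 4 1 7 8 9 6 5 2 3.

4 1 7 8 9 6 5 2 3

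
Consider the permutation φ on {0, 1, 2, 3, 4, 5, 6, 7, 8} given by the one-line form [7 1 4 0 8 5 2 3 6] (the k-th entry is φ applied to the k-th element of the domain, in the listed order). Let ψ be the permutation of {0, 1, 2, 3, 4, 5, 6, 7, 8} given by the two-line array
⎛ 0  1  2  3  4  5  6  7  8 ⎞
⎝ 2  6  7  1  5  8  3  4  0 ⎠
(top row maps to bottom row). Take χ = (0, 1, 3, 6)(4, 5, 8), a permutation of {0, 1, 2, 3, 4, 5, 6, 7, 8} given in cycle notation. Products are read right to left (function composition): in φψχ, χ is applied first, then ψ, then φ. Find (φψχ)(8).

5

Apply the permutations in order: χ(8) = 4, then ψ(4) = 5, then φ(5) = 5. So (φψχ)(8) = 5.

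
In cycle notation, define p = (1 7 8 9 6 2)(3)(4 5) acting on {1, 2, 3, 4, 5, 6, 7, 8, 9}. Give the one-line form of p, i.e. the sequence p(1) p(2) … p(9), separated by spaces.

Each element maps to the next entry in its cycle (wrapping to the front): 1→7, 2→1, 3→3, 4→5, 5→4, 6→2, 7→8, 8→9, 9→6.
So the one-line form is 7 1 3 5 4 2 8 9 6.

7 1 3 5 4 2 8 9 6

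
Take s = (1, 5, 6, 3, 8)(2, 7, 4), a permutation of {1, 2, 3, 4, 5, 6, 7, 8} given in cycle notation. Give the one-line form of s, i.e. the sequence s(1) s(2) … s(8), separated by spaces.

5 7 8 2 6 3 4 1

Reading each image from the cycles: 1↦5, 2↦7, 3↦8, 4↦2, 5↦6, 6↦3, 7↦4, 8↦1.
Listing these in domain order gives 5 7 8 2 6 3 4 1.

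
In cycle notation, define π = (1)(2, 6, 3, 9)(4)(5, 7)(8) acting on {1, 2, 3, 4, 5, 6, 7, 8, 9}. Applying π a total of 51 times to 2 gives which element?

2 lies in the 4-cycle (2, 6, 3, 9).
Since the cycle has length 4, π^51 acts on it the same as π^3 (51 mod 4 = 3).
Advancing 3 steps from 2: 2 → 6 → 3 → 9.

9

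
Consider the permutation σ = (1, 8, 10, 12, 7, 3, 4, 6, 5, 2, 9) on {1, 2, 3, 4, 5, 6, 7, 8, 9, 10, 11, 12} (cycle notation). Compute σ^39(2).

7

2 lies in the 11-cycle (1, 8, 10, 12, 7, 3, 4, 6, 5, 2, 9).
On an 11-cycle, σ^11 is the identity, so σ^39 = σ^6 there (39 ≡ 6 mod 11).
Stepping 6 places around the cycle: 2 → 9 → 1 → 8 → 10 → 12 → 7.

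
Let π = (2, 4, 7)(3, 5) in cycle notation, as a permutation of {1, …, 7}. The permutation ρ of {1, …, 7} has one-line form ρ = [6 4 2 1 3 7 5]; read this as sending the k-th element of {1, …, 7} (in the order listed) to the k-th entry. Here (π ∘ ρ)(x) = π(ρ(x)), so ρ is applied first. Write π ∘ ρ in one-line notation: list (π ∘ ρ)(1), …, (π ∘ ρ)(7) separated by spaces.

6 7 4 1 5 2 3

Chase each element through ρ then π: 1 → 6 → 6; 2 → 4 → 7; 3 → 2 → 4; 4 → 1 → 1; 5 → 3 → 5; 6 → 7 → 2; 7 → 5 → 3.
Collecting the images, π ∘ ρ = [6 7 4 1 5 2 3].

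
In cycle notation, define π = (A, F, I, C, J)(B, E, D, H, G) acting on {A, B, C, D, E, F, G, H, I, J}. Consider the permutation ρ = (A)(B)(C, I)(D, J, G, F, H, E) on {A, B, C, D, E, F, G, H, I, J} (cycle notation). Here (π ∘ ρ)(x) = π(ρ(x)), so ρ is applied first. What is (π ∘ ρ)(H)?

(π ∘ ρ)(H) = π(ρ(H)). ρ(H) = E, then π(E) = D. So (π ∘ ρ)(H) = D.

D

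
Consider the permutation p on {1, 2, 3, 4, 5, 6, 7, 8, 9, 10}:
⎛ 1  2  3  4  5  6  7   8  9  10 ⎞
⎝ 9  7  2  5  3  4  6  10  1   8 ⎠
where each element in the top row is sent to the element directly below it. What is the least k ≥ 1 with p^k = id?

Decomposing into disjoint cycles gives cycle lengths 6, 2, 2.
Since disjoint cycles commute, ord(p) = lcm(6, 2, 2) = 6.

6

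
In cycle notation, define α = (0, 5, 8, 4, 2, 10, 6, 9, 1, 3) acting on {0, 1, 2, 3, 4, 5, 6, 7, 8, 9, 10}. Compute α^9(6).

6 lies in the 10-cycle (0, 5, 8, 4, 2, 10, 6, 9, 1, 3).
Advancing 9 steps from 6: 6 → 9 → 1 → 3 → 0 → 5 → 8 → 4 → 2 → 10.

10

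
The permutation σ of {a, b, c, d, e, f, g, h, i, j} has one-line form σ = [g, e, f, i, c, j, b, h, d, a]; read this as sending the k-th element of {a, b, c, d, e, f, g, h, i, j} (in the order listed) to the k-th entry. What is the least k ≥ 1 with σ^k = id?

Writing σ as disjoint cycles, the cycle lengths are 7, 2, 1.
Since disjoint cycles commute, ord(σ) = lcm(7, 2) = 14.

14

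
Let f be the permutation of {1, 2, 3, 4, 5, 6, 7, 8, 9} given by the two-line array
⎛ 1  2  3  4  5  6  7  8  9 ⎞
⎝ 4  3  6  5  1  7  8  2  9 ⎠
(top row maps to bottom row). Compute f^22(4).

Tracing 4 → 5 → … returns to 4 after 3 steps, so 4 lies in a 3-cycle (1 4 5).
Powers repeat with period 3 on this cycle, and 22 mod 3 = 1, so f^22(4) = f^1(4).
Stepping 1 place around the cycle: 4 → 5.

5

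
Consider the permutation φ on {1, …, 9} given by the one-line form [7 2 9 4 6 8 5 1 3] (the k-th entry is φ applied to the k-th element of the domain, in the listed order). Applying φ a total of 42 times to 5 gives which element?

Tracing 5 → 6 → … returns to 5 after 5 steps, so 5 lies in a 5-cycle (1 7 5 6 8).
On a 5-cycle, φ^5 is the identity, so φ^42 = φ^2 there (42 ≡ 2 mod 5).
Stepping 2 places around the cycle: 5 → 6 → 8.

8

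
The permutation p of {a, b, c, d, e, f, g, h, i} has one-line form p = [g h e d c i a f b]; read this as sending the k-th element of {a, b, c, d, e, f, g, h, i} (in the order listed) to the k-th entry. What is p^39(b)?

Tracing b → h → … returns to b after 4 steps, so b lies in a 4-cycle (b h f i).
Powers repeat with period 4 on this cycle, and 39 mod 4 = 3, so p^39(b) = p^3(b).
Stepping 3 places around the cycle: b → h → f → i.

i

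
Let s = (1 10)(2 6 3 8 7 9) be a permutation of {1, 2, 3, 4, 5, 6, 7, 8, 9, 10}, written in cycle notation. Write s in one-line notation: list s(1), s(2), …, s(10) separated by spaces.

10 6 8 4 5 3 9 7 2 1

Each element maps to the next entry in its cycle (wrapping to the front): 1→10, 2→6, 3→8, 4→4, 5→5, 6→3, 7→9, 8→7, 9→2, 10→1.
So the one-line form is 10 6 8 4 5 3 9 7 2 1.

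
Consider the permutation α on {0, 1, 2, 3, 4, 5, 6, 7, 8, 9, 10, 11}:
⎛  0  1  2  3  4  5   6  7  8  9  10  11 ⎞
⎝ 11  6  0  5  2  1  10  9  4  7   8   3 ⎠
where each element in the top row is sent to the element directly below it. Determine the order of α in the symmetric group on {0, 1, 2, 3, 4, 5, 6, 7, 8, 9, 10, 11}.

10

Decomposing into disjoint cycles gives cycle lengths 10, 2.
The order is lcm(10, 2) = 10.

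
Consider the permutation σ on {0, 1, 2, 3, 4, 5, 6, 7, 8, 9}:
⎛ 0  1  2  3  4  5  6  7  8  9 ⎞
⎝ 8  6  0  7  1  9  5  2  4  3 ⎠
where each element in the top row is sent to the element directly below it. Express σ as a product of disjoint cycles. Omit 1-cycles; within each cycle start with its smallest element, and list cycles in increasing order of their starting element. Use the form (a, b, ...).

(0, 8, 4, 1, 6, 5, 9, 3, 7, 2)

Start at 0 and follow images: 0 → 8 → 4 → 1 → 6 → 5 → 9 → 3 → 7 → 2 → 0, giving the cycle (0, 8, 4, 1, 6, 5, 9, 3, 7, 2).
Repeating from the next unused element and collecting all non-trivial cycles gives (0, 8, 4, 1, 6, 5, 9, 3, 7, 2).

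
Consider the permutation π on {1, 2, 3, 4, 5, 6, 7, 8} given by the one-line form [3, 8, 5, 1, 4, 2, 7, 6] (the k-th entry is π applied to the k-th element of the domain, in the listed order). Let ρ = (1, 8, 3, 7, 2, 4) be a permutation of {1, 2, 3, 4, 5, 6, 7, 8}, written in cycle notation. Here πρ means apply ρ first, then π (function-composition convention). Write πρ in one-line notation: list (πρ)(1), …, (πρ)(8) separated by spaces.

Chase each element through ρ then π: 1 → 8 → 6; 2 → 4 → 1; 3 → 7 → 7; 4 → 1 → 3; 5 → 5 → 4; 6 → 6 → 2; 7 → 2 → 8; 8 → 3 → 5.
Collecting the images, πρ = [6 1 7 3 4 2 8 5].

6 1 7 3 4 2 8 5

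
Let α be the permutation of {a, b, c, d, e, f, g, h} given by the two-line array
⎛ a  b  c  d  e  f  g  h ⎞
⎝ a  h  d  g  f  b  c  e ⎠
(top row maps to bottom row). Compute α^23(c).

Tracing c → d → … returns to c after 3 steps, so c lies in a 3-cycle (c d g).
Powers repeat with period 3 on this cycle, and 23 mod 3 = 2, so α^23(c) = α^2(c).
Stepping 2 places around the cycle: c → d → g.

g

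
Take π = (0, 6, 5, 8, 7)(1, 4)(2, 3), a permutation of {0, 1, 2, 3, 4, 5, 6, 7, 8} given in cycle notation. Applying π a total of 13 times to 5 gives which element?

0

5 lies in the 5-cycle (0, 6, 5, 8, 7).
On a 5-cycle, π^5 is the identity, so π^13 = π^3 there (13 ≡ 3 mod 5).
Stepping 3 places around the cycle: 5 → 8 → 7 → 0.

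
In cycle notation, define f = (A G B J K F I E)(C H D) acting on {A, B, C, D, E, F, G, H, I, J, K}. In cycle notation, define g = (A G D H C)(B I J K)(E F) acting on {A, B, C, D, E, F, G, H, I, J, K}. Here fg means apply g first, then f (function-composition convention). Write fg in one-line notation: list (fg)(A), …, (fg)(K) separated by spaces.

B E G D I A C H K F J

For each element, apply g then f: A → G → B; B → I → E; C → A → G; D → H → D; E → F → I; F → E → A; G → D → C; H → C → H; I → J → K; J → K → F; K → B → J.
Collecting the images, fg = [B E G D I A C H K F J].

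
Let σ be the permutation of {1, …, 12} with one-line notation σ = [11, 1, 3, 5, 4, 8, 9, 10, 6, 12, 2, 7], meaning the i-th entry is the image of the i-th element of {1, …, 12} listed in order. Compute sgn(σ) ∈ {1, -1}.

In disjoint-cycle form the cycle lengths are 6, 3, 2, 1.
A cycle of length ℓ contributes ℓ−1 transpositions, so σ is a product of 5 + 2 + 1 = 8 transpositions — even.

1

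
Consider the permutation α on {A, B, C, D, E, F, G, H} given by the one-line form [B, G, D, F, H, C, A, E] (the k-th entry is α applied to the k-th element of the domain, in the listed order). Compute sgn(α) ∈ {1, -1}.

-1

In disjoint-cycle form the cycle lengths are 3, 3, 2.
A cycle is odd iff its length is even; α has 1 even-length cycle, so sgn(α) = (−1)^1 and α is odd.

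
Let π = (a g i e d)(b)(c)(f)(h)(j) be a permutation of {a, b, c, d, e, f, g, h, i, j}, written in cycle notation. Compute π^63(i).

a

i lies in the 5-cycle (a g i e d).
On a 5-cycle, π^5 is the identity, so π^63 = π^3 there (63 ≡ 3 mod 5).
Stepping 3 places around the cycle: i → e → d → a.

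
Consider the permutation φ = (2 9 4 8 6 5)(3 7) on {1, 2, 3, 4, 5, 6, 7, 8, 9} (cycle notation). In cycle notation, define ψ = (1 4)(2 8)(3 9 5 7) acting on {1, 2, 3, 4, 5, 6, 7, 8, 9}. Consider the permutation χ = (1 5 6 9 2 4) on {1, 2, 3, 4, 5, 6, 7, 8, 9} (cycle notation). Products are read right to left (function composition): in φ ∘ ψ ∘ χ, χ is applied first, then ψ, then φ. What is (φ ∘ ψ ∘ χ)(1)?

3

(φ ∘ ψ ∘ χ)(1) = φ(ψ(χ(1))). χ(1) = 5, then ψ(5) = 7, then φ(7) = 3, so the result is 3.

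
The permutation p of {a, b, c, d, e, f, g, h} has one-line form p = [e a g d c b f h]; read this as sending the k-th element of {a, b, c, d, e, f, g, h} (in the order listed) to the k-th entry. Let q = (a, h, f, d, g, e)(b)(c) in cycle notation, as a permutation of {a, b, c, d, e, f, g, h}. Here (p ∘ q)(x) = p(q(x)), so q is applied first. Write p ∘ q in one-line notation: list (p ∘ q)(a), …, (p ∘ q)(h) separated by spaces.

For each element, apply q then p: a → h → h; b → b → a; c → c → g; d → g → f; e → a → e; f → d → d; g → e → c; h → f → b.
Collecting the images, p ∘ q = [h a g f e d c b].

h a g f e d c b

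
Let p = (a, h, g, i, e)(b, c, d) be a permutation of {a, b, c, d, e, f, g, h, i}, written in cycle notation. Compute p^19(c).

d

c lies in the 3-cycle (b, c, d).
Since the cycle has length 3, p^19 acts on it the same as p^1 (19 mod 3 = 1).
Advancing 1 step from c: c → d.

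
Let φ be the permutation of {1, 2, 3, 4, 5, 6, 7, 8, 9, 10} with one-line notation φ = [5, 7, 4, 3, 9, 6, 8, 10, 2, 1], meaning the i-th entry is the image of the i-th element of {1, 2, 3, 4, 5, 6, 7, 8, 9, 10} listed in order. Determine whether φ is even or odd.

In disjoint-cycle form the cycle lengths are 7, 2, 1.
A cycle of length ℓ contributes ℓ−1 transpositions, so φ is a product of 6 + 1 = 7 transpositions — odd.

odd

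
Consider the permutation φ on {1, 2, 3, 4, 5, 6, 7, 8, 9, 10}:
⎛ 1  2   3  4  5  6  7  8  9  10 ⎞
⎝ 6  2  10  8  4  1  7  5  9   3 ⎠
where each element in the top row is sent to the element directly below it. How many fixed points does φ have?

3

The fixed points (elements with φ(x) = x) are {2, 7, 9}, so there are 3.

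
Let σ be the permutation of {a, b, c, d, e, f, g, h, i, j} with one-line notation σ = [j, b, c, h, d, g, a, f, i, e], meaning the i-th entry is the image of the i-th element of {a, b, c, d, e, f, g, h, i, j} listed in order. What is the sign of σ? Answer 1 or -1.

In disjoint-cycle form the cycle lengths are 7, 1, 1, 1.
A cycle of length ℓ contributes ℓ−1 transpositions, so σ is a product of 6 transpositions — even.

1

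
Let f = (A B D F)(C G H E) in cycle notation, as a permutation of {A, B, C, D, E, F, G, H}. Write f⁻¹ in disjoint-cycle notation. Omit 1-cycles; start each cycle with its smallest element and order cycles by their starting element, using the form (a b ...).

(A F D B)(C E H G)

Inverting a permutation written in cycle notation just reverses the order within every cycle.
After reversing and putting each cycle's least element first, f⁻¹ = (A F D B)(C E H G).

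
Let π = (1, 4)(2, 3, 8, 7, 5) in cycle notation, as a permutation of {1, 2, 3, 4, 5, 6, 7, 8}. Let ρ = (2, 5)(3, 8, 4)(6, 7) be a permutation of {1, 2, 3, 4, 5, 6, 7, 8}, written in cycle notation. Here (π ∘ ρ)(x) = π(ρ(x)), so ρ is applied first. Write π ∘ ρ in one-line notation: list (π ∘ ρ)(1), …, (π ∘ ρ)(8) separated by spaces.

4 2 7 8 3 5 6 1

Chase each element through ρ then π: 1 → 1 → 4; 2 → 5 → 2; 3 → 8 → 7; 4 → 3 → 8; 5 → 2 → 3; 6 → 7 → 5; 7 → 6 → 6; 8 → 4 → 1.
So π ∘ ρ in one-line form is 4 2 7 8 3 5 6 1.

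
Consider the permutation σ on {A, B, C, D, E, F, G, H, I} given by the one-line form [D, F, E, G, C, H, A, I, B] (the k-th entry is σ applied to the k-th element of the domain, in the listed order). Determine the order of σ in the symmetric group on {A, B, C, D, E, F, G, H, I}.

Writing σ as disjoint cycles, the cycle lengths are 4, 3, 2.
The order of σ is the least common multiple of its cycle lengths: lcm(4, 3, 2) = 12.

12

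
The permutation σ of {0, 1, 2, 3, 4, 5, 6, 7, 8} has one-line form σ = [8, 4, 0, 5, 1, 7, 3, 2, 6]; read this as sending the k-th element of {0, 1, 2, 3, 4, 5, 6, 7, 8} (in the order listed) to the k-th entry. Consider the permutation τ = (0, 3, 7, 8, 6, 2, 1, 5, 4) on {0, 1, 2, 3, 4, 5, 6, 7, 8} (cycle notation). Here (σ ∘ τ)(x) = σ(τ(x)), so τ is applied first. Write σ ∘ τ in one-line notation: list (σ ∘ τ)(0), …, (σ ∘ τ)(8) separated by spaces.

For each element, apply τ then σ: 0 → 3 → 5; 1 → 5 → 7; 2 → 1 → 4; 3 → 7 → 2; 4 → 0 → 8; 5 → 4 → 1; 6 → 2 → 0; 7 → 8 → 6; 8 → 6 → 3.
So σ ∘ τ in one-line form is 5 7 4 2 8 1 0 6 3.

5 7 4 2 8 1 0 6 3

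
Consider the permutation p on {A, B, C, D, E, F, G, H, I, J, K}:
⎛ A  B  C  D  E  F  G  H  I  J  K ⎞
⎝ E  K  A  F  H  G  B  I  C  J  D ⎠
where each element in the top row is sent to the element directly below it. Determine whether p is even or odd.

In disjoint-cycle form the cycle lengths are 5, 5, 1.
A cycle is odd iff its length is even; p has 0 even-length cycles, so sgn(p) = (−1)^0 and p is even.

even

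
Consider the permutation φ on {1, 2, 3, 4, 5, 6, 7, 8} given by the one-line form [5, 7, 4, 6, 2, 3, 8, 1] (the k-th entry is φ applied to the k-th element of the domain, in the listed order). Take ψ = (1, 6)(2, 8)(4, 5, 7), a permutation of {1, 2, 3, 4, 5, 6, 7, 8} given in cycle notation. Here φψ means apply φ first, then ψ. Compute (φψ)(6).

3

(φψ)(6) = ψ(φ(6)). φ(6) = 3, then ψ(3) = 3. So (φψ)(6) = 3.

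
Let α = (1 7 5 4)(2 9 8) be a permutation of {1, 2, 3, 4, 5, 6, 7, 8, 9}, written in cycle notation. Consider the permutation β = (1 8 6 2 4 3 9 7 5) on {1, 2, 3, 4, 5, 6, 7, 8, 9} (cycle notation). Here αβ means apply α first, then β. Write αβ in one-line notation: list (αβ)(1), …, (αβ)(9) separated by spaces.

5 7 9 8 3 2 1 4 6

(αβ)(x) = β(α(x)). Computing each image: β(α(1)) = β(7) = 5, β(α(2)) = β(9) = 7, β(α(3)) = β(3) = 9, β(α(4)) = β(1) = 8, β(α(5)) = β(4) = 3, β(α(6)) = β(6) = 2, β(α(7)) = β(5) = 1, β(α(8)) = β(2) = 4, β(α(9)) = β(8) = 6.
Hence αβ = [5 7 9 8 3 2 1 4 6].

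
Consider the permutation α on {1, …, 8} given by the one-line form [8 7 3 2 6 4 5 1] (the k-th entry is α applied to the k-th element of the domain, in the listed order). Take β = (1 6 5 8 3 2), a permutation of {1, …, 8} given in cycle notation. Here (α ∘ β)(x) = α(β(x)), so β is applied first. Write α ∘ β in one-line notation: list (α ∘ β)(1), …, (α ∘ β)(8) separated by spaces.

4 8 7 2 1 6 5 3

For each element, apply β then α: 1 → 6 → 4; 2 → 1 → 8; 3 → 2 → 7; 4 → 4 → 2; 5 → 8 → 1; 6 → 5 → 6; 7 → 7 → 5; 8 → 3 → 3.
Collecting the images, α ∘ β = [4 8 7 2 1 6 5 3].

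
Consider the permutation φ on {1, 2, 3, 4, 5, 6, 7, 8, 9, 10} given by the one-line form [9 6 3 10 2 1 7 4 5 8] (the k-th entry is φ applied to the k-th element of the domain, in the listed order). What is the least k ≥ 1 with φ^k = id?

15

Writing φ as disjoint cycles, the cycle lengths are 5, 3, 1, 1.
Since disjoint cycles commute, ord(φ) = lcm(5, 3) = 15.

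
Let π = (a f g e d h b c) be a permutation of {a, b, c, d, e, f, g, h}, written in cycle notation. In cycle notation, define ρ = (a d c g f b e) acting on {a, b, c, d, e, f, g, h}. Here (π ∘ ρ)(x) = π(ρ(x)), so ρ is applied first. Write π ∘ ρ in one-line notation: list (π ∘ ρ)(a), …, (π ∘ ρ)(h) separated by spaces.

h d e a f c g b

(π ∘ ρ)(x) = π(ρ(x)). Computing each image: π(ρ(a)) = π(d) = h, π(ρ(b)) = π(e) = d, π(ρ(c)) = π(g) = e, π(ρ(d)) = π(c) = a, π(ρ(e)) = π(a) = f, π(ρ(f)) = π(b) = c, π(ρ(g)) = π(f) = g, π(ρ(h)) = π(h) = b.
Hence π ∘ ρ = [h d e a f c g b].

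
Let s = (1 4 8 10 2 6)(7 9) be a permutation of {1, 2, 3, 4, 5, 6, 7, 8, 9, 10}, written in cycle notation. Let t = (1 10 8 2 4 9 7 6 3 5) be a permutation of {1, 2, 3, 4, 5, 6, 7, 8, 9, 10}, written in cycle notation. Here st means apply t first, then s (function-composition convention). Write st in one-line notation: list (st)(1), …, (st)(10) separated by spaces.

(st)(x) = s(t(x)). Computing each image: s(t(1)) = s(10) = 2, s(t(2)) = s(4) = 8, s(t(3)) = s(5) = 5, s(t(4)) = s(9) = 7, s(t(5)) = s(1) = 4, s(t(6)) = s(3) = 3, s(t(7)) = s(6) = 1, s(t(8)) = s(2) = 6, s(t(9)) = s(7) = 9, s(t(10)) = s(8) = 10.
Hence st = [2 8 5 7 4 3 1 6 9 10].

2 8 5 7 4 3 1 6 9 10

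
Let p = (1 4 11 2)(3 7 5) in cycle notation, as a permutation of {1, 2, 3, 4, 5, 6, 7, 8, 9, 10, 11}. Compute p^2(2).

2 lies in the 4-cycle (1 4 11 2).
Stepping 2 places around the cycle: 2 → 1 → 4.

4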